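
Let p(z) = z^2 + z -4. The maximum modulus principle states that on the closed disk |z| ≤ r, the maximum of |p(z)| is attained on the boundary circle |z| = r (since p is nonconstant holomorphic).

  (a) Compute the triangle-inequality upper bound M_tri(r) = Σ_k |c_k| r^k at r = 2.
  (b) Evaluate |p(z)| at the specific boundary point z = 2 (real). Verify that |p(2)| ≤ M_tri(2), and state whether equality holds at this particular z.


Coefficients: c_0 = -4, c_1 = 1, c_2 = 1. Radius r = 2.
Part (a). Triangle bound: M_tri(r) = Σ_k |c_k| r^k
  = |-4|·2^0 + |1|·2^1 + |1|·2^2
  = 4 + 2 + 4 = 10.
This bounds M(r) := max_{|z|=r} |p(z)| from above; equality holds iff all terms c_k z^k can be made to align in phase at a single z on |z|=r.
Part (b). At z = 2 (real, on the circle |z| = r):
  p(2) = (-4)·2^0 + (1)·2^1 + (1)·2^2 = 2.
  |p(2)| = 2.
Check: |p(2)| = 2 ≤ 10 = M_tri(2). ✓ Equality does not hold at z = 2 (the coefficients have mixed signs, so the terms do not all align in phase there).

M_tri(2) = 10; |p(2)| = 2; equality at z=2: no.


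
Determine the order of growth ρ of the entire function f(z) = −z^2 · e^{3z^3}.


M(r) = max_{|z|=r} |-1|·|z|^2·|e^{3z^3}| = 1·r^2 · e^{3r^3} (the factors attain their maxima compatibly on |z|=r). Then log M(r) = log 1 + 2·log r + 3r^3, dominated by the last term, so log log M(r) ~ 3·log r. The polynomial factor -1z^2 contributes only a log r term and does not affect the order. ρ = 3.
Therefore ρ = 3.

Order ρ = 3.


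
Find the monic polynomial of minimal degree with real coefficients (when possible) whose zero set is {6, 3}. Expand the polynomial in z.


The polynomial is p(z) = ∏_{α ∈ S} (z − α), where S = {6, 3}.
Expanding the product yields: p(z) = z^2 -9·z + 18.
The resulting polynomial has degree 2 and real coefficients as required.

p(z) = z^2 -9·z + 18.


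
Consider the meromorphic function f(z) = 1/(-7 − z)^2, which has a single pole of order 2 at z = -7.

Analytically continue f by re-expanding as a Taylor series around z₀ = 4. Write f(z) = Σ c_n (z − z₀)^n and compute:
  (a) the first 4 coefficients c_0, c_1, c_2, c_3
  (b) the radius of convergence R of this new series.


Let w = z − z₀, so z = z₀ + w.
Then -7 − z = -7 − (z₀ + w) = (-7 − z₀) − w = -11 − w.
f(z) = 1/(-11 − w)^2 = (1/(-11)^2) · (1 − w/(-11))^{−2}.
By the binomial series (1−u)^{−2} = Σ_{n≥0} C(n+1, 1) u^n for |u|<1, with u = w/(-11):
  c_n = C(n+1, 1) / (-11)^(n+2).
  c_0 = 1/(-11)^2 = 1/121.
  c_1 = 2/(-11)^3 = -2/1331.
  c_2 = 3/(-11)^4 = 3/14641.
  c_3 = 4/(-11)^5 = -4/161051.
The series is valid for |w/d| < 1, i.e. |z − z₀| < |d|.
Radius of convergence: R = |-7 − z₀| = |-11| = 11 (distance from z₀ to the singularity z = -7).

c_0 = 1/121, c_1 = -2/1331, c_2 = 3/14641, c_3 = -4/161051; R = 11.


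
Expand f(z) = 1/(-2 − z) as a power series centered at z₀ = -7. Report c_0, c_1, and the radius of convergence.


Let w = z − z₀, so z = z₀ + w.
Then -2 − z = -2 − (z₀ + w) = (-2 − z₀) − w = 5 − w.
f(z) = 1/(5 − w) = (1/(5)) · 1/(1 − w/(5)) = Σ_{n≥0} w^n / (5)^(n+1).
So c_n = 1/(5)^(n+1):
  c_0 = 1/(5)^1 = 1/5.
  c_1 = 1/(5)^2 = 1/25.
The series is valid for |w/d| < 1, i.e. |z − z₀| < |d|.
Radius of convergence: R = |-2 − z₀| = |5| = 5 (distance from z₀ to the singularity z = -2).

c_0 = 1/5, c_1 = 1/25; R = 5.


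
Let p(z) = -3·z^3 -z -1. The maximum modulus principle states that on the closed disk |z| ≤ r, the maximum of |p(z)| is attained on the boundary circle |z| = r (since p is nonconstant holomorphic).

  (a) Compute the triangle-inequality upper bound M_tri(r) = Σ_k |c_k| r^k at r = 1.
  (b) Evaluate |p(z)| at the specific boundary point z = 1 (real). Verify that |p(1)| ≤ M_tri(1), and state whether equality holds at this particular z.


Coefficients: c_0 = -1, c_1 = -1, c_2 = 0, c_3 = -3. Radius r = 1.
Part (a). Triangle bound: M_tri(r) = Σ_k |c_k| r^k
  = |-1|·1^0 + |-1|·1^1 + |0|·1^2 + |-3|·1^3
  = 1 + 1 + 0 + 3 = 5.
This bounds M(r) := max_{|z|=r} |p(z)| from above; equality holds iff all terms c_k z^k can be made to align in phase at a single z on |z|=r.
Part (b). At z = 1 (real, on the circle |z| = r):
  p(1) = (-1)·1^0 + (-1)·1^1 + (0)·1^2 + (-3)·1^3 = -5.
  |p(1)| = 5.
Since all nonzero coefficients share the same sign, |p(1)| = 5 = M_tri(1); the triangle bound is attained at z = 1, so in fact M(r) = 5.

M_tri(1) = 5; |p(1)| = 5; equality at z=1: yes.


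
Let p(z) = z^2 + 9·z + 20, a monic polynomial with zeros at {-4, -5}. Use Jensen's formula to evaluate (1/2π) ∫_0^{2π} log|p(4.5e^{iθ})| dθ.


Zeros: -5, -4; r = 4.5.
Inside |z| < r: -4. Outside (|z| ≥ r): -5.
p(0) = 20, so log|p(0)| = log(20) = 2.9957.
Apply Jensen: I(r) = log|p(0)| + Σ_k log(r/|z_k|), summed over zeros inside |z| < r.
  log(r/|z_k|) for z_k = -4: log(4.5/4) = 0.1178
  Outside zeros (-5) contribute nothing to the Jensen sum.
Sum over inside zeros: 0.1178.
I(r) = log|p(0)| + (inside sum) = 2.9957 + 0.1178 = 3.1135.
Note: since some zeros are outside |z| ≤ r, the simplified n·log(r) form does NOT apply — only the inside zeros contribute.

I(r) ≈ 3.1135.


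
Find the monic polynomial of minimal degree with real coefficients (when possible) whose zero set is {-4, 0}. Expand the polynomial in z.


The polynomial is p(z) = ∏_{α ∈ S} (z − α), where S = {-4, 0}.
Expanding the product yields: p(z) = z^2 + 4·z.
The resulting polynomial has degree 2 and real coefficients as required.

p(z) = z^2 + 4·z.


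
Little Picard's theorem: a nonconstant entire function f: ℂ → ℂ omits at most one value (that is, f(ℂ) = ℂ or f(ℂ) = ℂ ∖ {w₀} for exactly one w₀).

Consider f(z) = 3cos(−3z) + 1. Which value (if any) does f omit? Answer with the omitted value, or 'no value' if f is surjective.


Little Picard bounds the complement of f(ℂ) to at most one point.
cos is entire and surjective onto ℂ: for every w ∈ ℂ, cos(ζ) = w has a solution ζ ∈ ℂ (e.g., via the complex inverse arccos). With ζ = −3z this gives z = ζ/(-3). Then 3·cos(−3z) takes every value in 3·ℂ = ℂ, and adding 1 is a bijection of ℂ. So f is surjective and omits no value. (Note: only on the real line is cos bounded by [−1, 1].)

Omitted value: no value.


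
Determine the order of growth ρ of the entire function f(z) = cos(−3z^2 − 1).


Write cos(w) = (e^{iw} ± e^{−iw})/(2 or 2i), so |cos(w)| ≤ e^{|w|}. With w = −3z^2 − 1, |w| ≤ 3r^2 + 1 on |z|=r, giving M(r) ≤ e^{3r^2 + 1} and ρ ≤ 2. For the lower bound, choose z on |z|=r with -3z^2 purely imaginary of modulus 3r^2; then |cos(−3z^2 − 1)| grows like e^{3r^2}/2, so ρ ≥ 2. Hence ρ = 2.
Therefore ρ = 2.

Order ρ = 2.


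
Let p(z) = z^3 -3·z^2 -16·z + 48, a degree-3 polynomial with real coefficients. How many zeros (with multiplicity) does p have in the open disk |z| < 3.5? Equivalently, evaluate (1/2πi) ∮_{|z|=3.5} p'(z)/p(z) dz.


The zeros of p are: -4, 3, 4.
Their magnitudes are: 4, 3, 4.
Zeros with |z| < R = 3.5: 3.
Count = 1.
By the argument principle, (1/2πi) ∮_{|z|=R} p'(z)/p(z) dz equals exactly this count.

Number of zeros inside |z| < 3.5: 1.


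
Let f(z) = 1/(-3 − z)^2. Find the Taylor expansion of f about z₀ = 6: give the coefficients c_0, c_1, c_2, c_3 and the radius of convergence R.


Let w = z − z₀, so z = z₀ + w.
Then -3 − z = -3 − (z₀ + w) = (-3 − z₀) − w = -9 − w.
f(z) = 1/(-9 − w)^2 = (1/(-9)^2) · (1 − w/(-9))^{−2}.
By the binomial series (1−u)^{−2} = Σ_{n≥0} C(n+1, 1) u^n for |u|<1, with u = w/(-9):
  c_n = C(n+1, 1) / (-9)^(n+2).
  c_0 = 1/(-9)^2 = 1/81.
  c_1 = 2/(-9)^3 = -2/729.
  c_2 = 3/(-9)^4 = 1/2187.
  c_3 = 4/(-9)^5 = -4/59049.
The series is valid for |w/d| < 1, i.e. |z − z₀| < |d|.
Radius of convergence: R = |-3 − z₀| = |-9| = 9 (distance from z₀ to the singularity z = -3).

c_0 = 1/81, c_1 = -2/729, c_2 = 1/2187, c_3 = -4/59049; R = 9.


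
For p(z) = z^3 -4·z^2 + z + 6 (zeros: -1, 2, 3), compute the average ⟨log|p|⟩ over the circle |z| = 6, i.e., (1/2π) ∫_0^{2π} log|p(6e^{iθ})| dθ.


Zeros: -1, 2, 3; r = 6.
Inside |z| < r: -1, 2, 3. Outside (|z| ≥ r): ∅.
p(0) = 6, so log|p(0)| = log(6) = 1.7918.
Apply Jensen: I(r) = log|p(0)| + Σ_k log(r/|z_k|), summed over zeros inside |z| < r.
  log(r/|z_k|) for z_k = -1: log(6/1) = 1.7918
  log(r/|z_k|) for z_k = 2: log(6/2) = 1.0986
  log(r/|z_k|) for z_k = 3: log(6/3) = 0.6931
Sum over inside zeros: 3.5835.
I(r) = log|p(0)| + (inside sum) = 1.7918 + 3.5835 = 5.3753.
Closed form (all zeros inside, monic): I(r) = n·log(r) = 3·log(6) = 5.3753. ✓

I(r) ≈ 5.3753.


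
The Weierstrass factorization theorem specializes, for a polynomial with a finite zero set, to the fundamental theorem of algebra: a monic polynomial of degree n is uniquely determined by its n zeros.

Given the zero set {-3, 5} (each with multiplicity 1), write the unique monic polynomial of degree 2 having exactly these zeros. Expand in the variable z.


The polynomial is p(z) = ∏_{α ∈ S} (z − α), where S = {-3, 5}.
Expanding the product yields: p(z) = z^2 -2·z -15.
The resulting polynomial has degree 2 and real coefficients as required.

p(z) = z^2 -2·z -15.


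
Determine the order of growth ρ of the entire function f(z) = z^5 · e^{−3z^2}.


M(r) = max_{|z|=r} |1|·|z|^5·|e^{−3z^2}| = 1·r^5 · e^{3r^2} (the factors attain their maxima compatibly on |z|=r). Then log M(r) = log 1 + 5·log r + 3r^2, dominated by the last term, so log log M(r) ~ 2·log r. The polynomial factor 1z^5 contributes only a log r term and does not affect the order. ρ = 2.
Therefore ρ = 2.

Order ρ = 2.


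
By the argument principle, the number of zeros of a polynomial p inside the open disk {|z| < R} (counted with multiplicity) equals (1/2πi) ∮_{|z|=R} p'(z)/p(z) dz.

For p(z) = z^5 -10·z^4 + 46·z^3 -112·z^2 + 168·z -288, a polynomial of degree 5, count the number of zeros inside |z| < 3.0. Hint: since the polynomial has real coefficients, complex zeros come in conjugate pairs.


The zeros of p are: (3 + 3i), (3 - 3i), 4, (0 + 2i), (0 - 2i).
Their magnitudes are: 4.243, 4.243, 4, 2, 2.
Zeros with |z| < R = 3.0: (0 + 2i), (0 - 2i).
Count = 2.
By the argument principle, (1/2πi) ∮_{|z|=R} p'(z)/p(z) dz equals exactly this count.

Number of zeros inside |z| < 3.0: 2.


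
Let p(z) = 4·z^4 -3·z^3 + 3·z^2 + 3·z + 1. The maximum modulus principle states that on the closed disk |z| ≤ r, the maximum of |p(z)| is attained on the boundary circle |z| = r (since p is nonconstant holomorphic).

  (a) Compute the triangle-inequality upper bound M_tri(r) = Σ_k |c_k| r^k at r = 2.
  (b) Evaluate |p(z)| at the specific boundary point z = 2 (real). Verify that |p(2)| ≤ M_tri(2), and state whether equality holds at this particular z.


Coefficients: c_0 = 1, c_1 = 3, c_2 = 3, c_3 = -3, c_4 = 4. Radius r = 2.
Part (a). Triangle bound: M_tri(r) = Σ_k |c_k| r^k
  = |1|·2^0 + |3|·2^1 + |3|·2^2 + |-3|·2^3 + |4|·2^4
  = 1 + 6 + 12 + 24 + 64 = 107.
This bounds M(r) := max_{|z|=r} |p(z)| from above; equality holds iff all terms c_k z^k can be made to align in phase at a single z on |z|=r.
Part (b). At z = 2 (real, on the circle |z| = r):
  p(2) = (1)·2^0 + (3)·2^1 + (3)·2^2 + (-3)·2^3 + (4)·2^4 = 59.
  |p(2)| = 59.
Check: |p(2)| = 59 ≤ 107 = M_tri(2). ✓ Equality does not hold at z = 2 (the coefficients have mixed signs, so the terms do not all align in phase there).

M_tri(2) = 107; |p(2)| = 59; equality at z=2: no.


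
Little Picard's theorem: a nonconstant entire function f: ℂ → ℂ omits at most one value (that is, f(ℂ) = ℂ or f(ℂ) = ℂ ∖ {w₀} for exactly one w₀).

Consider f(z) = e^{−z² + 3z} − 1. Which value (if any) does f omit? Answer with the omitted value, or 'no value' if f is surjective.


Little Picard bounds the complement of f(ℂ) to at most one point.
The exponent g(z) = −z² + 3z is a nonconstant polynomial, hence surjective onto ℂ. So e^{g(z)} takes every value in {e^w : w ∈ ℂ} = ℂ ∖ {0}. Adding -1 shifts the range to ℂ ∖ {-1}. f omits exactly -1.

Omitted value: -1.


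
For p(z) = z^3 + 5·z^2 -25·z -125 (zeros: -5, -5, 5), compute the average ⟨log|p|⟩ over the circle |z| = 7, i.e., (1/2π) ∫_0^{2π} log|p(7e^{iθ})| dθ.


Zeros: -5, -5, 5; r = 7.
Inside |z| < r: -5, -5, 5. Outside (|z| ≥ r): ∅.
p(0) = -125, so log|p(0)| = log(125) = 4.8283.
Apply Jensen: I(r) = log|p(0)| + Σ_k log(r/|z_k|), summed over zeros inside |z| < r.
  log(r/|z_k|) for z_k = -5: log(7/5) = 0.3365
  log(r/|z_k|) for z_k = -5: log(7/5) = 0.3365
  log(r/|z_k|) for z_k = 5: log(7/5) = 0.3365
Sum over inside zeros: 1.0094.
I(r) = log|p(0)| + (inside sum) = 4.8283 + 1.0094 = 5.8377.
Closed form (all zeros inside, monic): I(r) = n·log(r) = 3·log(7) = 5.8377. ✓

I(r) ≈ 5.8377.


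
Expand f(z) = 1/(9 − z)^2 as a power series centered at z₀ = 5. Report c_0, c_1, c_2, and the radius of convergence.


Let w = z − z₀, so z = z₀ + w.
Then 9 − z = 9 − (z₀ + w) = (9 − z₀) − w = 4 − w.
f(z) = 1/(4 − w)^2 = (1/(4)^2) · (1 − w/(4))^{−2}.
By the binomial series (1−u)^{−2} = Σ_{n≥0} C(n+1, 1) u^n for |u|<1, with u = w/(4):
  c_n = C(n+1, 1) / (4)^(n+2).
  c_0 = 1/(4)^2 = 1/16.
  c_1 = 2/(4)^3 = 1/32.
  c_2 = 3/(4)^4 = 3/256.
The series is valid for |w/d| < 1, i.e. |z − z₀| < |d|.
Radius of convergence: R = |9 − z₀| = |4| = 4 (distance from z₀ to the singularity z = 9).

c_0 = 1/16, c_1 = 1/32, c_2 = 3/256; R = 4.


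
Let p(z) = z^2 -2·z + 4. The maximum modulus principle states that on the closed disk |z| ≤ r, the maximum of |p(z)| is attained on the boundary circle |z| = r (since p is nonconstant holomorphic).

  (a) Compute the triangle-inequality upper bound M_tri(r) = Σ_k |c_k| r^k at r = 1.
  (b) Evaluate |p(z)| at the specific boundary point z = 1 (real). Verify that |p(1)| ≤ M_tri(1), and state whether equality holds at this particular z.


Coefficients: c_0 = 4, c_1 = -2, c_2 = 1. Radius r = 1.
Part (a). Triangle bound: M_tri(r) = Σ_k |c_k| r^k
  = |4|·1^0 + |-2|·1^1 + |1|·1^2
  = 4 + 2 + 1 = 7.
This bounds M(r) := max_{|z|=r} |p(z)| from above; equality holds iff all terms c_k z^k can be made to align in phase at a single z on |z|=r.
Part (b). At z = 1 (real, on the circle |z| = r):
  p(1) = (4)·1^0 + (-2)·1^1 + (1)·1^2 = 3.
  |p(1)| = 3.
Check: |p(1)| = 3 ≤ 7 = M_tri(1). ✓ Equality does not hold at z = 1 (the coefficients have mixed signs, so the terms do not all align in phase there).

M_tri(1) = 7; |p(1)| = 3; equality at z=1: no.


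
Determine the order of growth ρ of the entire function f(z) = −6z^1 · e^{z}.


M(r) = max_{|z|=r} |-6|·|z|^1·|e^{z}| = 6·r^1 · e^{1r^1} (the factors attain their maxima compatibly on |z|=r). Then log M(r) = log 6 + 1·log r + 1r^1, dominated by the last term, so log log M(r) ~ 1·log r. The polynomial factor -6z^1 contributes only a log r term and does not affect the order. ρ = 1.
Therefore ρ = 1.

Order ρ = 1.


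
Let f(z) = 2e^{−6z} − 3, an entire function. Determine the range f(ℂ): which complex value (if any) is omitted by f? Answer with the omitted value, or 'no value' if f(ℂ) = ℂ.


Little Picard bounds the complement of f(ℂ) to at most one point.
e^{−6z} is never zero on ℂ, so 2·e^{−6z} takes every value in ℂ ∖ {0}. Adding -3 shifts the range to ℂ ∖ {-3}. Thus f omits exactly the value -3.

Omitted value: -3.


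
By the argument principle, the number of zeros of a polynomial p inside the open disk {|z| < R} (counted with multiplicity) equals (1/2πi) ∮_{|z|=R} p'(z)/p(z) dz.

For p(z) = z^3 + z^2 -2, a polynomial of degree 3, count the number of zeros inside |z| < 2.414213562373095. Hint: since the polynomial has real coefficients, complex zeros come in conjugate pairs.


The zeros of p are: 1, (-1 + 1i), (-1 - 1i).
Their magnitudes are: 1, 1.414, 1.414.
Zeros with |z| < R = 2.414213562373095: 1, (-1 + 1i), (-1 - 1i).
Count = 3.
By the argument principle, (1/2πi) ∮_{|z|=R} p'(z)/p(z) dz equals exactly this count.

Number of zeros inside |z| < 2.414213562373095: 3.


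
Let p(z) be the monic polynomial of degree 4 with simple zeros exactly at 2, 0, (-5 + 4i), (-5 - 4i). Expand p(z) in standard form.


The polynomial is p(z) = ∏_{α ∈ S} (z − α), where S = {2, 0, (-5 + 4i), (-5 - 4i)}.
Expanding the product yields: p(z) = z^4 + 8·z^3 + 21·z^2 -82·z.
Note conjugate pairs combine to real quadratics: (z − (-5+4i))(z − (-5−4i)) = z² + 10z + 41.
The resulting polynomial has degree 4 and real coefficients as required.

p(z) = z^4 + 8·z^3 + 21·z^2 -82·z.


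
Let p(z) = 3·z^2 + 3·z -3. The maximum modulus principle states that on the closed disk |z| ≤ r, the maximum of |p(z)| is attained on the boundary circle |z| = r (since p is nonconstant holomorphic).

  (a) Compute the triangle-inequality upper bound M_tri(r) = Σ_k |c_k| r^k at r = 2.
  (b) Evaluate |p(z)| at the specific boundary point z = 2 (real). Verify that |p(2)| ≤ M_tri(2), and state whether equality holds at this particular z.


Coefficients: c_0 = -3, c_1 = 3, c_2 = 3. Radius r = 2.
Part (a). Triangle bound: M_tri(r) = Σ_k |c_k| r^k
  = |-3|·2^0 + |3|·2^1 + |3|·2^2
  = 3 + 6 + 12 = 21.
This bounds M(r) := max_{|z|=r} |p(z)| from above; equality holds iff all terms c_k z^k can be made to align in phase at a single z on |z|=r.
Part (b). At z = 2 (real, on the circle |z| = r):
  p(2) = (-3)·2^0 + (3)·2^1 + (3)·2^2 = 15.
  |p(2)| = 15.
Check: |p(2)| = 15 ≤ 21 = M_tri(2). ✓ Equality does not hold at z = 2 (the coefficients have mixed signs, so the terms do not all align in phase there).

M_tri(2) = 21; |p(2)| = 15; equality at z=2: no.


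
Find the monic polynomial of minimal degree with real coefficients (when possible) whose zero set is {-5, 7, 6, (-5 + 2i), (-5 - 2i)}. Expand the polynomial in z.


The polynomial is p(z) = ∏_{α ∈ S} (z − α), where S = {-5, 7, 6, (-5 + 2i), (-5 - 2i)}.
Expanding the product yields: p(z) = z^5 + 2·z^4 -74·z^3 -252·z^2 + 1433·z + 6090.
Note conjugate pairs combine to real quadratics: (z − (-5+2i))(z − (-5−2i)) = z² + 10z + 29.
The resulting polynomial has degree 5 and real coefficients as required.

p(z) = z^5 + 2·z^4 -74·z^3 -252·z^2 + 1433·z + 6090.


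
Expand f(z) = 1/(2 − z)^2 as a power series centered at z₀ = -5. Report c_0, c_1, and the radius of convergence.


Let w = z − z₀, so z = z₀ + w.
Then 2 − z = 2 − (z₀ + w) = (2 − z₀) − w = 7 − w.
f(z) = 1/(7 − w)^2 = (1/(7)^2) · (1 − w/(7))^{−2}.
By the binomial series (1−u)^{−2} = Σ_{n≥0} C(n+1, 1) u^n for |u|<1, with u = w/(7):
  c_n = C(n+1, 1) / (7)^(n+2).
  c_0 = 1/(7)^2 = 1/49.
  c_1 = 2/(7)^3 = 2/343.
The series is valid for |w/d| < 1, i.e. |z − z₀| < |d|.
Radius of convergence: R = |2 − z₀| = |7| = 7 (distance from z₀ to the singularity z = 2).

c_0 = 1/49, c_1 = 2/343; R = 7.


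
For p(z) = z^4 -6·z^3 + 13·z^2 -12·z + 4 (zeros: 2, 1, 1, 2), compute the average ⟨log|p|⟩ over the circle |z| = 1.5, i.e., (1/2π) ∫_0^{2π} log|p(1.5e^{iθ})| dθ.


Zeros: 1, 1, 2, 2; r = 1.5.
Inside |z| < r: 1, 1. Outside (|z| ≥ r): 2, 2.
p(0) = 4, so log|p(0)| = log(4) = 1.3863.
Apply Jensen: I(r) = log|p(0)| + Σ_k log(r/|z_k|), summed over zeros inside |z| < r.
  log(r/|z_k|) for z_k = 1: log(1.5/1) = 0.4055
  log(r/|z_k|) for z_k = 1: log(1.5/1) = 0.4055
  Outside zeros (2, 2) contribute nothing to the Jensen sum.
Sum over inside zeros: 0.8109.
I(r) = log|p(0)| + (inside sum) = 1.3863 + 0.8109 = 2.1972.
Note: since some zeros are outside |z| ≤ r, the simplified n·log(r) form does NOT apply — only the inside zeros contribute.

I(r) ≈ 2.1972.


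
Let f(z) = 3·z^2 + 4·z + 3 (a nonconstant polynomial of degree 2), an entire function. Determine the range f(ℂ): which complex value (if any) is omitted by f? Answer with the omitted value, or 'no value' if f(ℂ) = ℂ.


Little Picard bounds the complement of f(ℂ) to at most one point.
For every w ∈ ℂ, the equation p(z) − w = 0 is a nonconstant polynomial in z and hence has at least one root by the fundamental theorem of algebra. So p is surjective onto ℂ, omitting no value.

Omitted value: no value.


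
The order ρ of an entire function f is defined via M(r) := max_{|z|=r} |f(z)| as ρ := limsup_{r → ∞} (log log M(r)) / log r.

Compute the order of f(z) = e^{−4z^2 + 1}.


|e^{−4z^2 + 1}| = e^{Re(-4·z^2) + 1} ≤ e^{4|z|^2 + 1} = e^{4r^2 + 1} on |z| = r, so ρ ≤ 2. Choosing z on |z|=r so that -4·z^2 is real positive (always possible by picking arg z appropriately) gives |f(z)| = e^{4r^2 + 1}, matching the bound. The additive constant 1 does not affect log log M(r) ~ 2·log r. Hence ρ = 2.
Therefore ρ = 2.

Order ρ = 2.


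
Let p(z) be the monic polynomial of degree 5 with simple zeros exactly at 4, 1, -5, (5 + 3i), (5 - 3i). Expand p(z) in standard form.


The polynomial is p(z) = ∏_{α ∈ S} (z − α), where S = {4, 1, -5, (5 + 3i), (5 - 3i)}.
Expanding the product yields: p(z) = z^5 -10·z^4 + 13·z^3 + 230·z^2 -914·z + 680.
Note conjugate pairs combine to real quadratics: (z − (5+3i))(z − (5−3i)) = z² − 10z + 34.
The resulting polynomial has degree 5 and real coefficients as required.

p(z) = z^5 -10·z^4 + 13·z^3 + 230·z^2 -914·z + 680.


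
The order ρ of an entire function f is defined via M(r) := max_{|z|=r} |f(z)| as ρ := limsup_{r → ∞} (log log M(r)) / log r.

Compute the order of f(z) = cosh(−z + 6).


cosh(w) is a linear combination of e^{iw} and e^{−iw} (or e^w, e^{−w} in the hyperbolic case), so |cosh(w)| ≤ e^{|w|}. With w = −z + 6, |w| ≤ 1|z| + 6 = 1r + 6 on |z| = r, giving M(r) ≤ e^{1r + 6}, so ρ ≤ 1. On a suitable ray (z = it for sin/cos; z = t for sinh/cosh, t real → ∞), |cosh(−z + 6)| grows like e^{1|t|}/2, so ρ ≥ 1. Hence ρ = 1.
Therefore ρ = 1.

Order ρ = 1.


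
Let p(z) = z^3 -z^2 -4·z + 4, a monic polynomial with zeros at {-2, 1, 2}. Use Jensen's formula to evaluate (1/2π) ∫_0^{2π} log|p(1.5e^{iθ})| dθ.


Zeros: -2, 1, 2; r = 1.5.
Inside |z| < r: 1. Outside (|z| ≥ r): -2, 2.
p(0) = 4, so log|p(0)| = log(4) = 1.3863.
Apply Jensen: I(r) = log|p(0)| + Σ_k log(r/|z_k|), summed over zeros inside |z| < r.
  log(r/|z_k|) for z_k = 1: log(1.5/1) = 0.4055
  Outside zeros (-2, 2) contribute nothing to the Jensen sum.
Sum over inside zeros: 0.4055.
I(r) = log|p(0)| + (inside sum) = 1.3863 + 0.4055 = 1.7918.
Note: since some zeros are outside |z| ≤ r, the simplified n·log(r) form does NOT apply — only the inside zeros contribute.

I(r) ≈ 1.7918.


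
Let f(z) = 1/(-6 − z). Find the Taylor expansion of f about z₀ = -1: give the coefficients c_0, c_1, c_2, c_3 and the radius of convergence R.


Let w = z − z₀, so z = z₀ + w.
Then -6 − z = -6 − (z₀ + w) = (-6 − z₀) − w = -5 − w.
f(z) = 1/(-5 − w) = (1/(-5)) · 1/(1 − w/(-5)) = Σ_{n≥0} w^n / (-5)^(n+1).
So c_n = 1/(-5)^(n+1):
  c_0 = 1/(-5)^1 = -1/5.
  c_1 = 1/(-5)^2 = 1/25.
  c_2 = 1/(-5)^3 = -1/125.
  c_3 = 1/(-5)^4 = 1/625.
The series is valid for |w/d| < 1, i.e. |z − z₀| < |d|.
Radius of convergence: R = |-6 − z₀| = |-5| = 5 (distance from z₀ to the singularity z = -6).

c_0 = -1/5, c_1 = 1/25, c_2 = -1/125, c_3 = 1/625; R = 5.


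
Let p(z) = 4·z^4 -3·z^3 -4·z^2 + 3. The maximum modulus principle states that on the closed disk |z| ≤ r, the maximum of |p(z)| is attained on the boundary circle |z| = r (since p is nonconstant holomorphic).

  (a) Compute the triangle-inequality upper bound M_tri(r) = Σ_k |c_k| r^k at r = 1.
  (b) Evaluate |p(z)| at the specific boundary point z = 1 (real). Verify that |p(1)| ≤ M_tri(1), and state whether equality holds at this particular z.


Coefficients: c_0 = 3, c_1 = 0, c_2 = -4, c_3 = -3, c_4 = 4. Radius r = 1.
Part (a). Triangle bound: M_tri(r) = Σ_k |c_k| r^k
  = |3|·1^0 + |0|·1^1 + |-4|·1^2 + |-3|·1^3 + |4|·1^4
  = 3 + 0 + 4 + 3 + 4 = 14.
This bounds M(r) := max_{|z|=r} |p(z)| from above; equality holds iff all terms c_k z^k can be made to align in phase at a single z on |z|=r.
Part (b). At z = 1 (real, on the circle |z| = r):
  p(1) = (3)·1^0 + (0)·1^1 + (-4)·1^2 + (-3)·1^3 + (4)·1^4 = 0.
  |p(1)| = 0.
Check: |p(1)| = 0 ≤ 14 = M_tri(1). ✓ Equality does not hold at z = 1 (the coefficients have mixed signs, so the terms do not all align in phase there).

M_tri(1) = 14; |p(1)| = 0; equality at z=1: no.


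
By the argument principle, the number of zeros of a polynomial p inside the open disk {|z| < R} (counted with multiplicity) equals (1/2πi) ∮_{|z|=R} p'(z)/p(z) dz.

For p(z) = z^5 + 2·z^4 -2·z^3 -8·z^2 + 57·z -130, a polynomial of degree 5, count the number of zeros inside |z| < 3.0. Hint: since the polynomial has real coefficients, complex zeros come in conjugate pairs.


The zeros of p are: (1 + 2i), (1 - 2i), (-3 + 2i), (-3 - 2i), 2.
Their magnitudes are: 2.236, 2.236, 3.606, 3.606, 2.
Zeros with |z| < R = 3.0: (1 + 2i), (1 - 2i), 2.
Count = 3.
By the argument principle, (1/2πi) ∮_{|z|=R} p'(z)/p(z) dz equals exactly this count.

Number of zeros inside |z| < 3.0: 3.


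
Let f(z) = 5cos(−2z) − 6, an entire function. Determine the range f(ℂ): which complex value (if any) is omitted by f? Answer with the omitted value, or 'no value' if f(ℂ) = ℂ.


Little Picard bounds the complement of f(ℂ) to at most one point.
cos is entire and surjective onto ℂ: for every w ∈ ℂ, cos(ζ) = w has a solution ζ ∈ ℂ (e.g., via the complex inverse arccos). With ζ = −2z this gives z = ζ/(-2). Then 5·cos(−2z) takes every value in 5·ℂ = ℂ, and adding -6 is a bijection of ℂ. So f is surjective and omits no value. (Note: only on the real line is cos bounded by [−1, 1].)

Omitted value: no value.


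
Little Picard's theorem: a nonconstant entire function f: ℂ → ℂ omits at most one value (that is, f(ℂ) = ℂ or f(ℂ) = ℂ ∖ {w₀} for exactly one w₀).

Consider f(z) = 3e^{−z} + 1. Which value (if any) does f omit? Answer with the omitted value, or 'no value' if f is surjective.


Little Picard bounds the complement of f(ℂ) to at most one point.
e^{−z} is never zero on ℂ, so 3·e^{−z} takes every value in ℂ ∖ {0}. Adding 1 shifts the range to ℂ ∖ {1}. Thus f omits exactly the value 1.

Omitted value: 1.


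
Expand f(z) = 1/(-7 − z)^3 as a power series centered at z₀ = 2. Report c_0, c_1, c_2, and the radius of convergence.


Let w = z − z₀, so z = z₀ + w.
Then -7 − z = -7 − (z₀ + w) = (-7 − z₀) − w = -9 − w.
f(z) = 1/(-9 − w)^3 = (1/(-9)^3) · (1 − w/(-9))^{−3}.
By the binomial series (1−u)^{−3} = Σ_{n≥0} C(n+2, 2) u^n for |u|<1, with u = w/(-9):
  c_n = C(n+2, 2) / (-9)^(n+3).
  c_0 = 1/(-9)^3 = -1/729.
  c_1 = 3/(-9)^4 = 1/2187.
  c_2 = 6/(-9)^5 = -2/19683.
The series is valid for |w/d| < 1, i.e. |z − z₀| < |d|.
Radius of convergence: R = |-7 − z₀| = |-9| = 9 (distance from z₀ to the singularity z = -7).

c_0 = -1/729, c_1 = 1/2187, c_2 = -2/19683; R = 9.


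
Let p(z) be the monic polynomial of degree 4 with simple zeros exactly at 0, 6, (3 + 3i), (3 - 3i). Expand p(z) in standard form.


The polynomial is p(z) = ∏_{α ∈ S} (z − α), where S = {0, 6, (3 + 3i), (3 - 3i)}.
Expanding the product yields: p(z) = z^4 -12·z^3 + 54·z^2 -108·z.
Note conjugate pairs combine to real quadratics: (z − (3+3i))(z − (3−3i)) = z² − 6z + 18.
The resulting polynomial has degree 4 and real coefficients as required.

p(z) = z^4 -12·z^3 + 54·z^2 -108·z.


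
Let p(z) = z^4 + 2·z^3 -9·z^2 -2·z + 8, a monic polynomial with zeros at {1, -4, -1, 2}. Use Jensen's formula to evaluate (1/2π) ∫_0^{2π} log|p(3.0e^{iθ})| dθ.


Zeros: -4, -1, 1, 2; r = 3.0.
Inside |z| < r: -1, 1, 2. Outside (|z| ≥ r): -4.
p(0) = 8, so log|p(0)| = log(8) = 2.0794.
Apply Jensen: I(r) = log|p(0)| + Σ_k log(r/|z_k|), summed over zeros inside |z| < r.
  log(r/|z_k|) for z_k = 1: log(3.0/1) = 1.0986
  log(r/|z_k|) for z_k = -1: log(3.0/1) = 1.0986
  log(r/|z_k|) for z_k = 2: log(3.0/2) = 0.4055
  Outside zeros (-4) contribute nothing to the Jensen sum.
Sum over inside zeros: 2.6027.
I(r) = log|p(0)| + (inside sum) = 2.0794 + 2.6027 = 4.6821.
Note: since some zeros are outside |z| ≤ r, the simplified n·log(r) form does NOT apply — only the inside zeros contribute.

I(r) ≈ 4.6821.


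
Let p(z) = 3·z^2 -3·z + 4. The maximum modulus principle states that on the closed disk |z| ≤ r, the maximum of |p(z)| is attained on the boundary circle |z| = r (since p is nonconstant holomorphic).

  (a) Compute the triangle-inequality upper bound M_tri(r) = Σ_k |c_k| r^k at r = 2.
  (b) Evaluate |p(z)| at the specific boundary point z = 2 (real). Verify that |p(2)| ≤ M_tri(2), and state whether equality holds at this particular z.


Coefficients: c_0 = 4, c_1 = -3, c_2 = 3. Radius r = 2.
Part (a). Triangle bound: M_tri(r) = Σ_k |c_k| r^k
  = |4|·2^0 + |-3|·2^1 + |3|·2^2
  = 4 + 6 + 12 = 22.
This bounds M(r) := max_{|z|=r} |p(z)| from above; equality holds iff all terms c_k z^k can be made to align in phase at a single z on |z|=r.
Part (b). At z = 2 (real, on the circle |z| = r):
  p(2) = (4)·2^0 + (-3)·2^1 + (3)·2^2 = 10.
  |p(2)| = 10.
Check: |p(2)| = 10 ≤ 22 = M_tri(2). ✓ Equality does not hold at z = 2 (the coefficients have mixed signs, so the terms do not all align in phase there).

M_tri(2) = 22; |p(2)| = 10; equality at z=2: no.


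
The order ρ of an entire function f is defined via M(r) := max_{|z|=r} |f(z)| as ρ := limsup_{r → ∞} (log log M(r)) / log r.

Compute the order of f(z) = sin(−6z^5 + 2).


Write sin(w) = (e^{iw} ± e^{−iw})/(2 or 2i), so |sin(w)| ≤ e^{|w|}. With w = −6z^5 + 2, |w| ≤ 6r^5 + 2 on |z|=r, giving M(r) ≤ e^{6r^5 + 2} and ρ ≤ 5. For the lower bound, choose z on |z|=r with -6z^5 purely imaginary of modulus 6r^5; then |sin(−6z^5 + 2)| grows like e^{6r^5}/2, so ρ ≥ 5. Hence ρ = 5.
Therefore ρ = 5.

Order ρ = 5.


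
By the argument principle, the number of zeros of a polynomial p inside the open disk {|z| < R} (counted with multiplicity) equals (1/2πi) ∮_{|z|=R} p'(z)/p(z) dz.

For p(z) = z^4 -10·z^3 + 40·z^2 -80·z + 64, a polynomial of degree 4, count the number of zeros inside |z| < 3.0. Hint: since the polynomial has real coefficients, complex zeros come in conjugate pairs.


The zeros of p are: (2 + 2i), (2 - 2i), 2, 4.
Their magnitudes are: 2.828, 2.828, 2, 4.
Zeros with |z| < R = 3.0: (2 + 2i), (2 - 2i), 2.
Count = 3.
By the argument principle, (1/2πi) ∮_{|z|=R} p'(z)/p(z) dz equals exactly this count.

Number of zeros inside |z| < 3.0: 3.


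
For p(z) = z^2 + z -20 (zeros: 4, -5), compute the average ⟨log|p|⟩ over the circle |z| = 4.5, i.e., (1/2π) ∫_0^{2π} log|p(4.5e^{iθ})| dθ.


Zeros: -5, 4; r = 4.5.
Inside |z| < r: 4. Outside (|z| ≥ r): -5.
p(0) = -20, so log|p(0)| = log(20) = 2.9957.
Apply Jensen: I(r) = log|p(0)| + Σ_k log(r/|z_k|), summed over zeros inside |z| < r.
  log(r/|z_k|) for z_k = 4: log(4.5/4) = 0.1178
  Outside zeros (-5) contribute nothing to the Jensen sum.
Sum over inside zeros: 0.1178.
I(r) = log|p(0)| + (inside sum) = 2.9957 + 0.1178 = 3.1135.
Note: since some zeros are outside |z| ≤ r, the simplified n·log(r) form does NOT apply — only the inside zeros contribute.

I(r) ≈ 3.1135.


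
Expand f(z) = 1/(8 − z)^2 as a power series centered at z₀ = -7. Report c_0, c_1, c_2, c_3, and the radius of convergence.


Let w = z − z₀, so z = z₀ + w.
Then 8 − z = 8 − (z₀ + w) = (8 − z₀) − w = 15 − w.
f(z) = 1/(15 − w)^2 = (1/(15)^2) · (1 − w/(15))^{−2}.
By the binomial series (1−u)^{−2} = Σ_{n≥0} C(n+1, 1) u^n for |u|<1, with u = w/(15):
  c_n = C(n+1, 1) / (15)^(n+2).
  c_0 = 1/(15)^2 = 1/225.
  c_1 = 2/(15)^3 = 2/3375.
  c_2 = 3/(15)^4 = 1/16875.
  c_3 = 4/(15)^5 = 4/759375.
The series is valid for |w/d| < 1, i.e. |z − z₀| < |d|.
Radius of convergence: R = |8 − z₀| = |15| = 15 (distance from z₀ to the singularity z = 8).

c_0 = 1/225, c_1 = 2/3375, c_2 = 1/16875, c_3 = 4/759375; R = 15.


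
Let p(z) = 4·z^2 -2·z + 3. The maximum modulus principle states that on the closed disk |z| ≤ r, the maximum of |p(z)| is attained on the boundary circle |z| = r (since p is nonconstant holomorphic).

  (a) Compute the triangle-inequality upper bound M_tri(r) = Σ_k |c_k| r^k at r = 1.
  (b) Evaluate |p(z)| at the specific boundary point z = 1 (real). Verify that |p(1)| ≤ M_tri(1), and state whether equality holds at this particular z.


Coefficients: c_0 = 3, c_1 = -2, c_2 = 4. Radius r = 1.
Part (a). Triangle bound: M_tri(r) = Σ_k |c_k| r^k
  = |3|·1^0 + |-2|·1^1 + |4|·1^2
  = 3 + 2 + 4 = 9.
This bounds M(r) := max_{|z|=r} |p(z)| from above; equality holds iff all terms c_k z^k can be made to align in phase at a single z on |z|=r.
Part (b). At z = 1 (real, on the circle |z| = r):
  p(1) = (3)·1^0 + (-2)·1^1 + (4)·1^2 = 5.
  |p(1)| = 5.
Check: |p(1)| = 5 ≤ 9 = M_tri(1). ✓ Equality does not hold at z = 1 (the coefficients have mixed signs, so the terms do not all align in phase there).

M_tri(1) = 9; |p(1)| = 5; equality at z=1: no.


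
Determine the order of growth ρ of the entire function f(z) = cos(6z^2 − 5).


Write cos(w) = (e^{iw} ± e^{−iw})/(2 or 2i), so |cos(w)| ≤ e^{|w|}. With w = 6z^2 − 5, |w| ≤ 6r^2 + 5 on |z|=r, giving M(r) ≤ e^{6r^2 + 5} and ρ ≤ 2. For the lower bound, choose z on |z|=r with 6z^2 purely imaginary of modulus 6r^2; then |cos(6z^2 − 5)| grows like e^{6r^2}/2, so ρ ≥ 2. Hence ρ = 2.
Therefore ρ = 2.

Order ρ = 2.


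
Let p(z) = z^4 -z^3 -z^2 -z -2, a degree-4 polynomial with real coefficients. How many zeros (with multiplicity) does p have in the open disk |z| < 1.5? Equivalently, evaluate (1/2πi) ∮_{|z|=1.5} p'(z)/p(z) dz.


The zeros of p are: (0 + 1i), (0 - 1i), -1, 2.
Their magnitudes are: 1, 1, 1, 2.
Zeros with |z| < R = 1.5: (0 + 1i), (0 - 1i), -1.
Count = 3.
By the argument principle, (1/2πi) ∮_{|z|=R} p'(z)/p(z) dz equals exactly this count.

Number of zeros inside |z| < 1.5: 3.


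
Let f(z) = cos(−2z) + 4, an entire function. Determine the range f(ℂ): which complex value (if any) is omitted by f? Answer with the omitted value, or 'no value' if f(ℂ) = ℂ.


Little Picard bounds the complement of f(ℂ) to at most one point.
cos is entire and surjective onto ℂ: for every w ∈ ℂ, cos(ζ) = w has a solution ζ ∈ ℂ (e.g., via the complex inverse arccos). With ζ = −2z this gives z = ζ/(-2). Then 1·cos(−2z) takes every value in 1·ℂ = ℂ, and adding 4 is a bijection of ℂ. So f is surjective and omits no value. (Note: only on the real line is cos bounded by [−1, 1].)

Omitted value: no value.


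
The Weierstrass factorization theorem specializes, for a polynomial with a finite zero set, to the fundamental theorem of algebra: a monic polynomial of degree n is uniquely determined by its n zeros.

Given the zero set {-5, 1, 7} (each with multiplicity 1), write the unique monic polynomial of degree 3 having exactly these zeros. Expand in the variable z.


The polynomial is p(z) = ∏_{α ∈ S} (z − α), where S = {-5, 1, 7}.
Expanding the product yields: p(z) = z^3 -3·z^2 -33·z + 35.
The resulting polynomial has degree 3 and real coefficients as required.

p(z) = z^3 -3·z^2 -33·z + 35.


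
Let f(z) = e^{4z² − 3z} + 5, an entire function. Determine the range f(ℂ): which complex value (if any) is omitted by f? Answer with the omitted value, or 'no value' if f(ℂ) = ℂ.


Little Picard bounds the complement of f(ℂ) to at most one point.
The exponent g(z) = 4z² − 3z is a nonconstant polynomial, hence surjective onto ℂ. So e^{g(z)} takes every value in {e^w : w ∈ ℂ} = ℂ ∖ {0}. Adding 5 shifts the range to ℂ ∖ {5}. f omits exactly 5.

Omitted value: 5.


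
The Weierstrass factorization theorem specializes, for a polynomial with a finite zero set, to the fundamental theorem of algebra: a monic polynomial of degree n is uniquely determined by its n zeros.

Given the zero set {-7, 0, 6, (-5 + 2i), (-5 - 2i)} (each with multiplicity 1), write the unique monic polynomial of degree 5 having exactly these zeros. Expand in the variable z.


The polynomial is p(z) = ∏_{α ∈ S} (z − α), where S = {-7, 0, 6, (-5 + 2i), (-5 - 2i)}.
Expanding the product yields: p(z) = z^5 + 11·z^4 -3·z^3 -391·z^2 -1218·z.
Note conjugate pairs combine to real quadratics: (z − (-5+2i))(z − (-5−2i)) = z² + 10z + 29.
The resulting polynomial has degree 5 and real coefficients as required.

p(z) = z^5 + 11·z^4 -3·z^3 -391·z^2 -1218·z.


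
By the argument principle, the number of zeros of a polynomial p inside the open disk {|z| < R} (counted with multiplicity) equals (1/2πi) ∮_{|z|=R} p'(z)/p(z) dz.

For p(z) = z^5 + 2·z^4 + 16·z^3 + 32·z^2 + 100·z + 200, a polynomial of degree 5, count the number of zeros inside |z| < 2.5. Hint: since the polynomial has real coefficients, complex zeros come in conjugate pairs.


The zeros of p are: (-1 + 3i), (-1 - 3i), -2, (1 + 3i), (1 - 3i).
Their magnitudes are: 3.162, 3.162, 2, 3.162, 3.162.
Zeros with |z| < R = 2.5: -2.
Count = 1.
By the argument principle, (1/2πi) ∮_{|z|=R} p'(z)/p(z) dz equals exactly this count.

Number of zeros inside |z| < 2.5: 1.


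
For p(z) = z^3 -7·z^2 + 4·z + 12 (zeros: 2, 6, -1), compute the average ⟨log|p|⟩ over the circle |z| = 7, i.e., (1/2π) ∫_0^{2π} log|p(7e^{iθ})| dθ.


Zeros: -1, 2, 6; r = 7.
Inside |z| < r: -1, 2, 6. Outside (|z| ≥ r): ∅.
p(0) = 12, so log|p(0)| = log(12) = 2.4849.
Apply Jensen: I(r) = log|p(0)| + Σ_k log(r/|z_k|), summed over zeros inside |z| < r.
  log(r/|z_k|) for z_k = 2: log(7/2) = 1.2528
  log(r/|z_k|) for z_k = 6: log(7/6) = 0.1542
  log(r/|z_k|) for z_k = -1: log(7/1) = 1.9459
Sum over inside zeros: 3.3528.
I(r) = log|p(0)| + (inside sum) = 2.4849 + 3.3528 = 5.8377.
Closed form (all zeros inside, monic): I(r) = n·log(r) = 3·log(7) = 5.8377. ✓

I(r) ≈ 5.8377.


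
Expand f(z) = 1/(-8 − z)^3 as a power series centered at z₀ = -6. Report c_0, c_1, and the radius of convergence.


Let w = z − z₀, so z = z₀ + w.
Then -8 − z = -8 − (z₀ + w) = (-8 − z₀) − w = -2 − w.
f(z) = 1/(-2 − w)^3 = (1/(-2)^3) · (1 − w/(-2))^{−3}.
By the binomial series (1−u)^{−3} = Σ_{n≥0} C(n+2, 2) u^n for |u|<1, with u = w/(-2):
  c_n = C(n+2, 2) / (-2)^(n+3).
  c_0 = 1/(-2)^3 = -1/8.
  c_1 = 3/(-2)^4 = 3/16.
The series is valid for |w/d| < 1, i.e. |z − z₀| < |d|.
Radius of convergence: R = |-8 − z₀| = |-2| = 2 (distance from z₀ to the singularity z = -8).

c_0 = -1/8, c_1 = 3/16; R = 2.


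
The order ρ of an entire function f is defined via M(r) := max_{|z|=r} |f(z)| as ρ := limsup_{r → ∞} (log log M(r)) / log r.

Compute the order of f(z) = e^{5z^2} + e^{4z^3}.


Each summand is entire of order 2 and 3 respectively (as in the single-exponential case). The order of a sum is at most the max of the orders, so ρ ≤ 3. For the lower bound: on |z|=r choose arg z so that 4z^3 is real positive; then |e^{4z^3}| = e^{4r^3} while |e^{5z^2}| ≤ e^{5r^2} = o(e^{4r^3}). So |f| ≥ e^{4r^3}(1 − o(1)) and ρ ≥ 3. Hence ρ = max(2, 3) = 3.
Therefore ρ = 3.

Order ρ = 3.


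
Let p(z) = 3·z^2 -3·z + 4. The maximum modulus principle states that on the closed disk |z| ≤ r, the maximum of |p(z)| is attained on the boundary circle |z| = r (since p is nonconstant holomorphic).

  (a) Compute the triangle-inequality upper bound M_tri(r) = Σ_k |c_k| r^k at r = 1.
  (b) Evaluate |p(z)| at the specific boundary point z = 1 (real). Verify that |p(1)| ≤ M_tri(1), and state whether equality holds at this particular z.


Coefficients: c_0 = 4, c_1 = -3, c_2 = 3. Radius r = 1.
Part (a). Triangle bound: M_tri(r) = Σ_k |c_k| r^k
  = |4|·1^0 + |-3|·1^1 + |3|·1^2
  = 4 + 3 + 3 = 10.
This bounds M(r) := max_{|z|=r} |p(z)| from above; equality holds iff all terms c_k z^k can be made to align in phase at a single z on |z|=r.
Part (b). At z = 1 (real, on the circle |z| = r):
  p(1) = (4)·1^0 + (-3)·1^1 + (3)·1^2 = 4.
  |p(1)| = 4.
Check: |p(1)| = 4 ≤ 10 = M_tri(1). ✓ Equality does not hold at z = 1 (the coefficients have mixed signs, so the terms do not all align in phase there).

M_tri(1) = 10; |p(1)| = 4; equality at z=1: no.
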